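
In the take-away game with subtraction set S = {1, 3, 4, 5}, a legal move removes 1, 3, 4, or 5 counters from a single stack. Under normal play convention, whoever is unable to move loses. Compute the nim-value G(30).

n :  0  1  2  3  4  5  6  7  8  9 10 11 12 13 14 15 16 17 18 19 20 21 22 23 24 25 26 27 28 29 30
G :  0  1  0  1  2  3  2  3  0  1  0  1  2  3  2  3  0  1  0  1  2  3  2  3  0  1  0  1  2  3  2

2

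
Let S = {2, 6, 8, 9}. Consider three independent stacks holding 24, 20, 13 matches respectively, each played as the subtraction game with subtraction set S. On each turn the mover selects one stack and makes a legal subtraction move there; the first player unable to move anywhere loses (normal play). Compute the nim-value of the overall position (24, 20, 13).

All stacks use S = {2, 6, 8, 9}:
n :  0  1  2  3  4  5  6  7  8  9 10 11 12 13 14 15 16 17 18 19 20 21 22 23 24
G :  0  0  1  1  0  0  1  1  2  2  3  3  2  2  3  0  0  1  1  0  0  1  1  2  2
Stack A: G(24) = 2.
Stack B: G(20) = 0.
Stack C: G(13) = 2.
Combined Grundy value = 2 ⊕ 0 ⊕ 2 = 0.

0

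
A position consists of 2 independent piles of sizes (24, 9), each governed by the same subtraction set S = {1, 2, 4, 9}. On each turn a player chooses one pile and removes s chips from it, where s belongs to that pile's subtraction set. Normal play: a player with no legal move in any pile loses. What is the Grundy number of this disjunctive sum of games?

1

All piles use S = {1, 2, 4, 9}:
G(0) = 0
G(1) = mex{0} = 1
G(2) = mex{1,0} = 2
G(3) = mex{2,1} = 0
G(4) = mex{0,2,0} = 1
G(5) = mex{1,0,1} = 2
G(6) = mex{2,1,2} = 0
G(7) = mex{0,2,0} = 1
G(8) = mex{1,0,1} = 2
G(9) = mex{2,1,2,0} = 3
G(10) = mex{3,2,0,1} = 4
G(11) = mex{4,3,1,2} = 0
G(12) = mex{0,4,2,0} = 1
G(13) = mex{1,0,3,1} = 2
G(14) = mex{2,1,4,2} = 0
G(15) = mex{0,2,0,0} = 1
G(16) = mex{1,0,1,1} = 2
G(17) = mex{2,1,2,2} = 0
G(18) = mex{0,2,0,3} = 1
G(19) = mex{1,0,1,4} = 2
G(20) = mex{2,1,2,0} = 3
G(21) = mex{3,2,0,1} = 4
G(22) = mex{4,3,1,2} = 0
G(23) = mex{0,4,2,0} = 1
G(24) = mex{1,0,3,1} = 2
Pile A: G(24) = 2.
Pile B: G(9) = 3.
Combined Grundy value = 2 ⊕ 3 = 1.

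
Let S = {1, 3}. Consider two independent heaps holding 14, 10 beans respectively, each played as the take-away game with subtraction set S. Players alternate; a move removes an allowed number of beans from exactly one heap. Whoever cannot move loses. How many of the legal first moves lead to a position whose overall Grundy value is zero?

0

All heaps use S = {1, 3}:
G(0) = 0
G(1) = mex{0} = 1
G(2) = mex{1} = 0
G(3) = mex{0,0} = 1
G(4) = mex{1,1} = 0
G(5) = mex{0,0} = 1
G(6) = mex{1,1} = 0
G(7) = mex{0,0} = 1
G(8) = mex{1,1} = 0
G(9) = mex{0,0} = 1
G(10) = mex{1,1} = 0
G(11) = mex{0,0} = 1
G(12) = mex{1,1} = 0
G(13) = mex{0,0} = 1
G(14) = mex{1,1} = 0
Heap A: G(14) = 0.
Heap B: G(10) = 0.
Combined Grundy value = 0 ⊕ 0 = 0.
A winning move leaves total XOR = 0, i.e. changes one component's Grundy value g to g ⊕ X where X is the current total.
Heap A: target g' = 0⊕0 = 0, but every legal move changes the Grundy value (mex property), so 0 moves.
Heap B: target g' = 0⊕0 = 0, but every legal move changes the Grundy value (mex property), so 0 moves.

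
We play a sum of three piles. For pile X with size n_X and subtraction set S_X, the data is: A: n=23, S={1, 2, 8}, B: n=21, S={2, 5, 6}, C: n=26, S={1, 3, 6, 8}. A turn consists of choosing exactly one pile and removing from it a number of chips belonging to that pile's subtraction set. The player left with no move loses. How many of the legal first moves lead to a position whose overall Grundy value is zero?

Pile A, S = {1, 2, 8}:
G(0) = 0
G(1) = mex{0} = 1
G(2) = mex{1,0} = 2
G(3) = mex{2,1} = 0
G(4) = mex{0,2} = 1
G(5) = mex{1,0} = 2
G(6) = mex{2,1} = 0
G(7) = mex{0,2} = 1
G(8) = mex{1,0,0} = 2
G(9) = mex{2,1,1} = 0
G(10) = mex{0,2,2} = 1
G(11) = mex{1,0,0} = 2
G(12) = mex{2,1,1} = 0
G(13) = mex{0,2,2} = 1
G(14) = mex{1,0,0} = 2
G(15) = mex{2,1,1} = 0
G(16) = mex{0,2,2} = 1
G(17) = mex{1,0,0} = 2
G(18) = mex{2,1,1} = 0
G(19) = mex{0,2,2} = 1
G(20) = mex{1,0,0} = 2
G(21) = mex{2,1,1} = 0
G(22) = mex{0,2,2} = 1
G(23) = mex{1,0,0} = 2
G_A(23) = 2.
Pile B, S = {2, 5, 6}:
n :  0  1  2  3  4  5  6  7  8  9 10 11 12 13 14 15 16 17 18 19 20 21
G :  0  0  1  1  0  2  1  3  0  2  1  0  0  1  1  0  2  1  3  0  2  1
G_B(21) = 1.
Pile C, S = {1, 3, 6, 8}:
n :  0  1  2  3  4  5  6  7  8  9 10 11 12 13 14 15 16 17 18 19 20 21 22 23 24 25 26
G :  0  1  0  1  0  1  2  3  2  0  1  0  1  0  1  2  3  2  0  1  0  1  0  1  2  3  2
G_C(26) = 2.
Combined Grundy value = 2 ⊕ 1 ⊕ 2 = 1.
A winning move leaves total XOR = 0, i.e. changes one component's Grundy value g to g ⊕ X where X is the current total.
Pile A: need g' = 2⊕1 = 3. Options: 23−1→G=1, 23−2→G=0, 23−8→G=0. Hits: 0.
Pile B: need g' = 1⊕1 = 0. Options: 21−2→G=0, 21−5→G=2, 21−6→G=0. Hits: 2.
Pile C: need g' = 2⊕1 = 3. Options: 26−1→G=3, 26−3→G=1, 26−6→G=0, 26−8→G=0. Hits: 1.

3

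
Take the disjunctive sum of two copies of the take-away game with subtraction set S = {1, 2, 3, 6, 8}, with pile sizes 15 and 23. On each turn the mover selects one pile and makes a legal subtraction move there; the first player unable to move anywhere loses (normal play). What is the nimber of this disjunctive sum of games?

3

All piles use S = {1, 2, 3, 6, 8}:
n :  0  1  2  3  4  5  6  7  8  9 10 11 12 13 14 15 16 17 18 19 20 21 22 23
G :  0  1  2  3  0  1  2  3  4  0  1  2  3  0  1  2  3  4  0  1  2  3  0  1
Pile A: G(15) = 2.
Pile B: G(23) = 1.
Combined Grundy value = 2 ⊕ 1 = 3.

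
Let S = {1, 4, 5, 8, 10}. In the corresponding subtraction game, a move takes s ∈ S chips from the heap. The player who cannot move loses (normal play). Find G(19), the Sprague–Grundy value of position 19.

n :  0  1  2  3  4  5  6  7  8  9 10 11 12 13 14 15 16 17 18 19
G :  0  1  0  1  2  3  2  3  4  0  1  0  1  2  3  2  3  4  0  1

1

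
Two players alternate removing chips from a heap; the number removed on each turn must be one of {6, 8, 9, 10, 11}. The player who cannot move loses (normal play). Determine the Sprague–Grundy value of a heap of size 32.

2

G(0) = 0
G(1) = mex{} = 0
G(2) = mex{} = 0
G(3) = mex{} = 0
G(4) = mex{} = 0
G(5) = mex{} = 0
G(6) = mex{0} = 1
G(7) = mex{0} = 1
G(8) = mex{0,0} = 1
G(9) = mex{0,0,0} = 1
G(10) = mex{0,0,0,0} = 1
G(11) = mex{0,0,0,0,0} = 1
G(12) = mex{1,0,0,0,0} = 2
G(13) = mex{1,0,0,0,0} = 2
G(14) = mex{1,1,0,0,0} = 2
G(15) = mex{1,1,1,0,0} = 2
G(16) = mex{1,1,1,1,0} = 2
G(17) = mex{1,1,1,1,1} = 0
G(18) = mex{2,1,1,1,1} = 0
G(19) = mex{2,1,1,1,1} = 0
G(20) = mex{2,2,1,1,1} = 0
G(21) = mex{2,2,2,1,1} = 0
G(22) = mex{2,2,2,2,1} = 0
G(23) = mex{0,2,2,2,2} = 1
G(24) = mex{0,2,2,2,2} = 1
G(25) = mex{0,0,2,2,2} = 1
G(26) = mex{0,0,0,2,2} = 1
G(27) = mex{0,0,0,0,2} = 1
G(28) = mex{0,0,0,0,0} = 1
G(29) = mex{1,0,0,0,0} = 2
G(30) = mex{1,0,0,0,0} = 2
G(31) = mex{1,1,0,0,0} = 2
G(32) = mex{1,1,1,0,0} = 2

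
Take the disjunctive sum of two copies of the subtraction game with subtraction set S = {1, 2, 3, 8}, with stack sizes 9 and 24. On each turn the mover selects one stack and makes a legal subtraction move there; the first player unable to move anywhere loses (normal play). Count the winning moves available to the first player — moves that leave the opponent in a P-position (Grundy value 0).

All stacks use S = {1, 2, 3, 8}:
G(0) = 0
G(1) = mex{0} = 1
G(2) = mex{1,0} = 2
G(3) = mex{2,1,0} = 3
G(4) = mex{3,2,1} = 0
G(5) = mex{0,3,2} = 1
G(6) = mex{1,0,3} = 2
G(7) = mex{2,1,0} = 3
G(8) = mex{3,2,1,0} = 4
G(9) = mex{4,3,2,1} = 0
G(10) = mex{0,4,3,2} = 1
G(11) = mex{1,0,4,3} = 2
G(12) = mex{2,1,0,0} = 3
G(13) = mex{3,2,1,1} = 0
G(14) = mex{0,3,2,2} = 1
G(15) = mex{1,0,3,3} = 2
G(16) = mex{2,1,0,4} = 3
G(17) = mex{3,2,1,0} = 4
G(18) = mex{4,3,2,1} = 0
G(19) = mex{0,4,3,2} = 1
G(20) = mex{1,0,4,3} = 2
G(21) = mex{2,1,0,0} = 3
G(22) = mex{3,2,1,1} = 0
G(23) = mex{0,3,2,2} = 1
G(24) = mex{1,0,3,3} = 2
Stack A: G(9) = 0.
Stack B: G(24) = 2.
Combined Grundy value = 0 ⊕ 2 = 2.
A winning move leaves total XOR = 0, i.e. changes one component's Grundy value g to g ⊕ X where X is the current total.
Stack A: need g' = 0⊕2 = 2. Options: 9−1→G=4, 9−2→G=3, 9−3→G=2, 9−8→G=1. Hits: 1.
Stack B: need g' = 2⊕2 = 0. Options: 24−1→G=1, 24−2→G=0, 24−3→G=3, 24−8→G=3. Hits: 1.

2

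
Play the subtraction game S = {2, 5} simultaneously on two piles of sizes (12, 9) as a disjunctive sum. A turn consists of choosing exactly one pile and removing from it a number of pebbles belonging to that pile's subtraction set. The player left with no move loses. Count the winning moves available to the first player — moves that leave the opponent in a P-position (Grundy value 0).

1

All piles use S = {2, 5}:
G(0) = 0
G(1) = mex{} = 0
G(2) = mex{0} = 1
G(3) = mex{0} = 1
G(4) = mex{1} = 0
G(5) = mex{1,0} = 2
G(6) = mex{0,0} = 1
G(7) = mex{2,1} = 0
G(8) = mex{1,1} = 0
G(9) = mex{0,0} = 1
G(10) = mex{0,2} = 1
G(11) = mex{1,1} = 0
G(12) = mex{1,0} = 2
Pile A: G(12) = 2.
Pile B: G(9) = 1.
Combined Grundy value = 2 ⊕ 1 = 3.
A winning move leaves total XOR = 0, i.e. changes one component's Grundy value g to g ⊕ X where X is the current total.
Pile A: need g' = 2⊕3 = 1. Options: 12−2→G=1, 12−5→G=0. Hits: 1.
Pile B: need g' = 1⊕3 = 2. Options: 9−2→G=0, 9−5→G=0. Hits: 0.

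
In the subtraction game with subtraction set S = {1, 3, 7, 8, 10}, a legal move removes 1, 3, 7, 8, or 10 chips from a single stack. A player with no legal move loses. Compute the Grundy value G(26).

3

n :  0  1  2  3  4  5  6  7  8  9 10 11 12 13 14 15 16 17 18 19 20 21 22 23 24 25 26
G :  0  1  0  1  0  1  0  1  2  3  2  3  2  3  2  0  1  0  1  0  1  0  1  2  3  2  3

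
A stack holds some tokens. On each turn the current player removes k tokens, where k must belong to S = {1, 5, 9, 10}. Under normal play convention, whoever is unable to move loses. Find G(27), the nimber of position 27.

0

G(0) = 0
G(1) = mex{0} = 1
G(2) = mex{1} = 0
G(3) = mex{0} = 1
G(4) = mex{1} = 0
G(5) = mex{0,0} = 1
G(6) = mex{1,1} = 0
G(7) = mex{0,0} = 1
G(8) = mex{1,1} = 0
G(9) = mex{0,0,0} = 1
G(10) = mex{1,1,1,0} = 2
G(11) = mex{2,0,0,1} = 3
G(12) = mex{3,1,1,0} = 2
G(13) = mex{2,0,0,1} = 3
G(14) = mex{3,1,1,0} = 2
G(15) = mex{2,2,0,1} = 3
G(16) = mex{3,3,1,0} = 2
G(17) = mex{2,2,0,1} = 3
G(18) = mex{3,3,1,0} = 2
G(19) = mex{2,2,2,1} = 0
G(20) = mex{0,3,3,2} = 1
G(21) = mex{1,2,2,3} = 0
G(22) = mex{0,3,3,2} = 1
G(23) = mex{1,2,2,3} = 0
G(24) = mex{0,0,3,2} = 1
G(25) = mex{1,1,2,3} = 0
G(26) = mex{0,0,3,2} = 1
G(27) = mex{1,1,2,3} = 0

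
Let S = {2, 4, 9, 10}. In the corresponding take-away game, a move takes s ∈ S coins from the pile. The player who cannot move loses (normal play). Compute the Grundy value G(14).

1

G(0) = 0
G(1) = mex{} = 0
G(2) = mex{0} = 1
G(3) = mex{0} = 1
G(4) = mex{1,0} = 2
G(5) = mex{1,0} = 2
G(6) = mex{2,1} = 0
G(7) = mex{2,1} = 0
G(8) = mex{0,2} = 1
G(9) = mex{0,2,0} = 1
G(10) = mex{1,0,0,0} = 2
G(11) = mex{1,0,1,0} = 2
G(12) = mex{2,1,1,1} = 0
G(13) = mex{2,1,2,1} = 0
G(14) = mex{0,2,2,2} = 1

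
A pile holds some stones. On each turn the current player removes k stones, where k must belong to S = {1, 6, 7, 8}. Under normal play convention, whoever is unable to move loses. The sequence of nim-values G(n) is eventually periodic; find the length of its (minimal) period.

13

G(0) = 0
G(1) = mex{0} = 1
G(2) = mex{1} = 0
G(3) = mex{0} = 1
G(4) = mex{1} = 0
G(5) = mex{0} = 1
G(6) = mex{1,0} = 2
G(7) = mex{2,1,0} = 3
G(8) = mex{3,0,1,0} = 2
G(9) = mex{2,1,0,1} = 3
G(10) = mex{3,0,1,0} = 2
G(11) = mex{2,1,0,1} = 3
G(12) = mex{3,2,1,0} = 4
G(13) = mex{4,3,2,1} = 0
G(14) = mex{0,2,3,2} = 1
G(15) = mex{1,3,2,3} = 0
G(16) = mex{0,2,3,2} = 1
G(17) = mex{1,3,2,3} = 0
G(18) = mex{0,4,3,2} = 1
G(19) = mex{1,0,4,3} = 2
G(20) = mex{2,1,0,4} = 3
G(21) = mex{3,0,1,0} = 2
G(22) = mex{2,1,0,1} = 3
G(23) = mex{3,0,1,0} = 2
G(24) = mex{2,1,0,1} = 3
G(25) = mex{3,2,1,0} = 4
G(26) = mex{4,3,2,1} = 0
G(27) = mex{0,2,3,2} = 1
G(n+13) = G(n) holds for n = 0,…,7 (a full window of length max(S) = 8), so the sequence is purely periodic with period 13.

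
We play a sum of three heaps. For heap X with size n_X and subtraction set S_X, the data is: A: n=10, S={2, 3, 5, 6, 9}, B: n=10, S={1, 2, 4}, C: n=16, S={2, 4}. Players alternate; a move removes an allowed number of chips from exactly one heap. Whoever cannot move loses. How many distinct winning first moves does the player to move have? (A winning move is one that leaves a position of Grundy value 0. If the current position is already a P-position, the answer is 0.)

2

Heap A, S = {2, 3, 5, 6, 9}:
n :  0  1  2  3  4  5  6  7  8  9 10
G :  0  0  1  1  2  2  3  3  0  4  1
G_A(10) = 1.
Heap B, S = {1, 2, 4}:
n :  0  1  2  3  4  5  6  7  8  9 10
G :  0  1  2  0  1  2  0  1  2  0  1
G_B(10) = 1.
Heap C, S = {2, 4}:
G(0) = 0
G(1) = mex{} = 0
G(2) = mex{0} = 1
G(3) = mex{0} = 1
G(4) = mex{1,0} = 2
G(5) = mex{1,0} = 2
G(6) = mex{2,1} = 0
G(7) = mex{2,1} = 0
G(8) = mex{0,2} = 1
G(9) = mex{0,2} = 1
G(10) = mex{1,0} = 2
G(11) = mex{1,0} = 2
G(12) = mex{2,1} = 0
G(13) = mex{2,1} = 0
G(14) = mex{0,2} = 1
G(15) = mex{0,2} = 1
G(16) = mex{1,0} = 2
G_C(16) = 2.
Combined Grundy value = 1 ⊕ 1 ⊕ 2 = 2.
A winning move leaves total XOR = 0, i.e. changes one component's Grundy value g to g ⊕ X where X is the current total.
Heap A: need g' = 1⊕2 = 3. Options: 10−2→G=0, 10−3→G=3, 10−5→G=2, 10−6→G=2, 10−9→G=0. Hits: 1.
Heap B: need g' = 1⊕2 = 3. Options: 10−1→G=0, 10−2→G=2, 10−4→G=0. Hits: 0.
Heap C: need g' = 2⊕2 = 0. Options: 16−2→G=1, 16−4→G=0. Hits: 1.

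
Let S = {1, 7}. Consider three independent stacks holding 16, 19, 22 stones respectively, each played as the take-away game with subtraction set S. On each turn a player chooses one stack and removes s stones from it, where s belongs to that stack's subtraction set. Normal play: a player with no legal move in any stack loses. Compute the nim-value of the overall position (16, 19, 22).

All stacks use S = {1, 7}:
n :  0  1  2  3  4  5  6  7  8  9 10 11 12 13 14 15 16 17 18 19 20 21 22
G :  0  1  0  1  0  1  0  1  0  1  0  1  0  1  0  1  0  1  0  1  0  1  0
Stack A: G(16) = 0.
Stack B: G(19) = 1.
Stack C: G(22) = 0.
Combined Grundy value = 0 ⊕ 1 ⊕ 0 = 1.

1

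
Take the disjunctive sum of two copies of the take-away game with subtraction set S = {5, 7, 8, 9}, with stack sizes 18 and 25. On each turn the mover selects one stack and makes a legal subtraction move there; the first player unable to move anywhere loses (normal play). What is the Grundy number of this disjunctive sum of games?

2

All stacks use S = {5, 7, 8, 9}:
n :  0  1  2  3  4  5  6  7  8  9 10 11 12 13 14 15 16 17 18 19 20 21 22 23 24 25
G :  0  0  0  0  0  1  1  1  1  1  2  2  2  2  0  0  0  0  0  1  1  1  1  1  2  2
Stack A: G(18) = 0.
Stack B: G(25) = 2.
Combined Grundy value = 0 ⊕ 2 = 2.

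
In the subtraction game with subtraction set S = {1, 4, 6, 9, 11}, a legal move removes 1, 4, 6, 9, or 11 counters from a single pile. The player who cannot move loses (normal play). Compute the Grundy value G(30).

n :  0  1  2  3  4  5  6  7  8  9 10 11 12 13 14 15 16 17 18 19 20 21 22 23 24 25 26 27 28 29 30
G :  0  1  0  1  2  0  1  0  1  2  0  1  0  1  2  0  1  0  1  2  0  1  0  1  2  0  1  0  1  2  0

0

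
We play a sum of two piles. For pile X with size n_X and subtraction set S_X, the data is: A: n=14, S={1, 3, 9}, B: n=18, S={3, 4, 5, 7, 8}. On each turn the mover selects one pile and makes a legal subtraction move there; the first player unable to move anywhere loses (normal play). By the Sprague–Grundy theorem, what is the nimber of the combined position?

2

Pile A, S = {1, 3, 9}:
G(0) = 0
G(1) = mex{0} = 1
G(2) = mex{1} = 0
G(3) = mex{0,0} = 1
G(4) = mex{1,1} = 0
G(5) = mex{0,0} = 1
G(6) = mex{1,1} = 0
G(7) = mex{0,0} = 1
G(8) = mex{1,1} = 0
G(9) = mex{0,0,0} = 1
G(10) = mex{1,1,1} = 0
G(11) = mex{0,0,0} = 1
G(12) = mex{1,1,1} = 0
G(13) = mex{0,0,0} = 1
G(14) = mex{1,1,1} = 0
G_A(14) = 0.
Pile B, S = {3, 4, 5, 7, 8}:
n :  0  1  2  3  4  5  6  7  8  9 10 11 12 13 14 15 16 17 18
G :  0  0  0  1  1  1  2  2  2  3  3  0  0  0  1  1  1  2  2
G_B(18) = 2.
Combined Grundy value = 0 ⊕ 2 = 2.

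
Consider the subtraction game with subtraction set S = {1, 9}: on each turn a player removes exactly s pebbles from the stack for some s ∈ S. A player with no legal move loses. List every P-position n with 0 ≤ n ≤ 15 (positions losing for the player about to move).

G(0) = 0
G(1) = mex{0} = 1
G(2) = mex{1} = 0
G(3) = mex{0} = 1
G(4) = mex{1} = 0
G(5) = mex{0} = 1
G(6) = mex{1} = 0
G(7) = mex{0} = 1
G(8) = mex{1} = 0
G(9) = mex{0,0} = 1
G(10) = mex{1,1} = 0
G(11) = mex{0,0} = 1
G(12) = mex{1,1} = 0
G(13) = mex{0,0} = 1
G(14) = mex{1,1} = 0
G(15) = mex{0,0} = 1
P-positions are exactly the n with G(n) = 0.

0, 2, 4, 6, 8, 10, 12, 14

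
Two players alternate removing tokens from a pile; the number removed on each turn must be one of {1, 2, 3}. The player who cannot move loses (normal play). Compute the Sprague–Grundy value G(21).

n :  0  1  2  3  4  5  6  7  8  9 10 11 12 13 14 15 16 17 18 19 20 21
G :  0  1  2  3  0  1  2  3  0  1  2  3  0  1  2  3  0  1  2  3  0  1

1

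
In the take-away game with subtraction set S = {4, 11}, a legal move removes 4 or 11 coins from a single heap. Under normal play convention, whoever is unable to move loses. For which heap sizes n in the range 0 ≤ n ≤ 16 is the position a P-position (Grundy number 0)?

0, 1, 2, 3, 8, 9, 10, 15, 16

n :  0  1  2  3  4  5  6  7  8  9 10 11 12 13 14 15 16
G :  0  0  0  0  1  1  1  1  0  0  0  2  1  1  1  0  0
P-positions are exactly the n with G(n) = 0.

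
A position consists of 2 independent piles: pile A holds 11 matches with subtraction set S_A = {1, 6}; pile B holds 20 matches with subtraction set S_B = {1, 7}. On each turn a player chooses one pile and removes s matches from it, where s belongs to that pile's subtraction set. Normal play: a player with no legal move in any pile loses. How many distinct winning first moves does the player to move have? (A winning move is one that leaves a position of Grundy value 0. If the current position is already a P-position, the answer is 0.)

0

Pile A, S = {1, 6}:
n :  0  1  2  3  4  5  6  7  8  9 10 11
G :  0  1  0  1  0  1  2  0  1  0  1  0
G_A(11) = 0.
Pile B, S = {1, 7}:
G(0) = 0
G(1) = mex{0} = 1
G(2) = mex{1} = 0
G(3) = mex{0} = 1
G(4) = mex{1} = 0
G(5) = mex{0} = 1
G(6) = mex{1} = 0
G(7) = mex{0,0} = 1
G(8) = mex{1,1} = 0
G(9) = mex{0,0} = 1
G(10) = mex{1,1} = 0
G(11) = mex{0,0} = 1
G(12) = mex{1,1} = 0
G(13) = mex{0,0} = 1
G(14) = mex{1,1} = 0
G(15) = mex{0,0} = 1
G(16) = mex{1,1} = 0
G(17) = mex{0,0} = 1
G(18) = mex{1,1} = 0
G(19) = mex{0,0} = 1
G(20) = mex{1,1} = 0
G_B(20) = 0.
Combined Grundy value = 0 ⊕ 0 = 0.
A winning move leaves total XOR = 0, i.e. changes one component's Grundy value g to g ⊕ X where X is the current total.
Pile A: target g' = 0⊕0 = 0, but every legal move changes the Grundy value (mex property), so 0 moves.
Pile B: target g' = 0⊕0 = 0, but every legal move changes the Grundy value (mex property), so 0 moves.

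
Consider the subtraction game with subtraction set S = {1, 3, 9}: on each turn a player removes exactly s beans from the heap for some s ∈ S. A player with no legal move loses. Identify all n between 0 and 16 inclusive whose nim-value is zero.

0, 2, 4, 6, 8, 10, 12, 14, 16

G(0) = 0
G(1) = mex{0} = 1
G(2) = mex{1} = 0
G(3) = mex{0,0} = 1
G(4) = mex{1,1} = 0
G(5) = mex{0,0} = 1
G(6) = mex{1,1} = 0
G(7) = mex{0,0} = 1
G(8) = mex{1,1} = 0
G(9) = mex{0,0,0} = 1
G(10) = mex{1,1,1} = 0
G(11) = mex{0,0,0} = 1
G(12) = mex{1,1,1} = 0
G(13) = mex{0,0,0} = 1
G(14) = mex{1,1,1} = 0
G(15) = mex{0,0,0} = 1
G(16) = mex{1,1,1} = 0
P-positions are exactly the n with G(n) = 0.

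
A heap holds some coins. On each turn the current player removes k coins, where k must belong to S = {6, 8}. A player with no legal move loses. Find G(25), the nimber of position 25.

1

G(0) = 0
G(1) = mex{} = 0
G(2) = mex{} = 0
G(3) = mex{} = 0
G(4) = mex{} = 0
G(5) = mex{} = 0
G(6) = mex{0} = 1
G(7) = mex{0} = 1
G(8) = mex{0,0} = 1
G(9) = mex{0,0} = 1
G(10) = mex{0,0} = 1
G(11) = mex{0,0} = 1
G(12) = mex{1,0} = 2
G(13) = mex{1,0} = 2
G(14) = mex{1,1} = 0
G(15) = mex{1,1} = 0
G(16) = mex{1,1} = 0
G(17) = mex{1,1} = 0
G(18) = mex{2,1} = 0
G(19) = mex{2,1} = 0
G(20) = mex{0,2} = 1
G(21) = mex{0,2} = 1
G(22) = mex{0,0} = 1
G(23) = mex{0,0} = 1
G(24) = mex{0,0} = 1
G(25) = mex{0,0} = 1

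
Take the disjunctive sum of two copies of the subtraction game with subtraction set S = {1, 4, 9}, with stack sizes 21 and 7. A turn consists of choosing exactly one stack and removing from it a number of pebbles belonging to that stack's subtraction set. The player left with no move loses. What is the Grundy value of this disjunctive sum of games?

All stacks use S = {1, 4, 9}:
G(0) = 0
G(1) = mex{0} = 1
G(2) = mex{1} = 0
G(3) = mex{0} = 1
G(4) = mex{1,0} = 2
G(5) = mex{2,1} = 0
G(6) = mex{0,0} = 1
G(7) = mex{1,1} = 0
G(8) = mex{0,2} = 1
G(9) = mex{1,0,0} = 2
G(10) = mex{2,1,1} = 0
G(11) = mex{0,0,0} = 1
G(12) = mex{1,1,1} = 0
G(13) = mex{0,2,2} = 1
G(14) = mex{1,0,0} = 2
G(15) = mex{2,1,1} = 0
G(16) = mex{0,0,0} = 1
G(17) = mex{1,1,1} = 0
G(18) = mex{0,2,2} = 1
G(19) = mex{1,0,0} = 2
G(20) = mex{2,1,1} = 0
G(21) = mex{0,0,0} = 1
Stack A: G(21) = 1.
Stack B: G(7) = 0.
Combined Grundy value = 1 ⊕ 0 = 1.

1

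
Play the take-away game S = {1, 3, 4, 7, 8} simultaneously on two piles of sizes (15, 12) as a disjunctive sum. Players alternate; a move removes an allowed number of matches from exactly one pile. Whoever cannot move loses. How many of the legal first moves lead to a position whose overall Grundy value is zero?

3

All piles use S = {1, 3, 4, 7, 8}:
G(0) = 0
G(1) = mex{0} = 1
G(2) = mex{1} = 0
G(3) = mex{0,0} = 1
G(4) = mex{1,1,0} = 2
G(5) = mex{2,0,1} = 3
G(6) = mex{3,1,0} = 2
G(7) = mex{2,2,1,0} = 3
G(8) = mex{3,3,2,1,0} = 4
G(9) = mex{4,2,3,0,1} = 5
G(10) = mex{5,3,2,1,0} = 4
G(11) = mex{4,4,3,2,1} = 0
G(12) = mex{0,5,4,3,2} = 1
G(13) = mex{1,4,5,2,3} = 0
G(14) = mex{0,0,4,3,2} = 1
G(15) = mex{1,1,0,4,3} = 2
Pile A: G(15) = 2.
Pile B: G(12) = 1.
Combined Grundy value = 2 ⊕ 1 = 3.
A winning move leaves total XOR = 0, i.e. changes one component's Grundy value g to g ⊕ X where X is the current total.
Pile A: need g' = 2⊕3 = 1. Options: 15−1→G=1, 15−3→G=1, 15−4→G=0, 15−7→G=4, 15−8→G=3. Hits: 2.
Pile B: need g' = 1⊕3 = 2. Options: 12−1→G=0, 12−3→G=5, 12−4→G=4, 12−7→G=3, 12−8→G=2. Hits: 1.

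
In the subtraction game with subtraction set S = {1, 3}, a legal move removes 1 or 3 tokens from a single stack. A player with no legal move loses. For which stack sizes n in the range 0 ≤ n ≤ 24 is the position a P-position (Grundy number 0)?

G(0) = 0
G(1) = mex{0} = 1
G(2) = mex{1} = 0
G(3) = mex{0,0} = 1
G(4) = mex{1,1} = 0
G(5) = mex{0,0} = 1
G(6) = mex{1,1} = 0
G(7) = mex{0,0} = 1
G(8) = mex{1,1} = 0
G(9) = mex{0,0} = 1
G(10) = mex{1,1} = 0
G(11) = mex{0,0} = 1
G(12) = mex{1,1} = 0
G(13) = mex{0,0} = 1
G(14) = mex{1,1} = 0
G(15) = mex{0,0} = 1
G(16) = mex{1,1} = 0
G(17) = mex{0,0} = 1
G(18) = mex{1,1} = 0
G(19) = mex{0,0} = 1
G(20) = mex{1,1} = 0
G(21) = mex{0,0} = 1
G(22) = mex{1,1} = 0
G(23) = mex{0,0} = 1
G(24) = mex{1,1} = 0
P-positions are exactly the n with G(n) = 0.

0, 2, 4, 6, 8, 10, 12, 14, 16, 18, 20, 22, 24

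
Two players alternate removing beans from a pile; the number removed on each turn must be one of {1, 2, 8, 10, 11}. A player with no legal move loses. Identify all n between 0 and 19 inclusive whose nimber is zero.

n :  0  1  2  3  4  5  6  7  8  9 10 11 12 13 14 15 16 17 18 19
G :  0  1  2  0  1  2  0  1  2  0  1  2  0  1  2  0  1  2  0  1
P-positions are exactly the n with G(n) = 0.

0, 3, 6, 9, 12, 15, 18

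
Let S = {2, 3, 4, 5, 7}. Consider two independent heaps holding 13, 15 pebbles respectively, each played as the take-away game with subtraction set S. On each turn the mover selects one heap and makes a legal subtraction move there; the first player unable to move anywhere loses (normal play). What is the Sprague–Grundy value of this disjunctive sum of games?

All heaps use S = {2, 3, 4, 5, 7}:
G(0) = 0
G(1) = mex{} = 0
G(2) = mex{0} = 1
G(3) = mex{0,0} = 1
G(4) = mex{1,0,0} = 2
G(5) = mex{1,1,0,0} = 2
G(6) = mex{2,1,1,0} = 3
G(7) = mex{2,2,1,1,0} = 3
G(8) = mex{3,2,2,1,0} = 4
G(9) = mex{3,3,2,2,1} = 0
G(10) = mex{4,3,3,2,1} = 0
G(11) = mex{0,4,3,3,2} = 1
G(12) = mex{0,0,4,3,2} = 1
G(13) = mex{1,0,0,4,3} = 2
G(14) = mex{1,1,0,0,3} = 2
G(15) = mex{2,1,1,0,4} = 3
Heap A: G(13) = 2.
Heap B: G(15) = 3.
Combined Grundy value = 2 ⊕ 3 = 1.

1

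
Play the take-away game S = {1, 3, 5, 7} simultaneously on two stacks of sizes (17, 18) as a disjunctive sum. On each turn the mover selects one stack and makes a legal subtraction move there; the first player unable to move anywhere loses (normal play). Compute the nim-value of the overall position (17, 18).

All stacks use S = {1, 3, 5, 7}:
n :  0  1  2  3  4  5  6  7  8  9 10 11 12 13 14 15 16 17 18
G :  0  1  0  1  0  1  0  1  0  1  0  1  0  1  0  1  0  1  0
Stack A: G(17) = 1.
Stack B: G(18) = 0.
Combined Grundy value = 1 ⊕ 0 = 1.

1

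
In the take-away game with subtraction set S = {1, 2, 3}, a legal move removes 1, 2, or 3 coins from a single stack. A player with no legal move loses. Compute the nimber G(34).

G(0) = 0
G(1) = mex{0} = 1
G(2) = mex{1,0} = 2
G(3) = mex{2,1,0} = 3
G(4) = mex{3,2,1} = 0
G(5) = mex{0,3,2} = 1
G(6) = mex{1,0,3} = 2
G(7) = mex{2,1,0} = 3
G(8) = mex{3,2,1} = 0
G(9) = mex{0,3,2} = 1
G(10) = mex{1,0,3} = 2
G(11) = mex{2,1,0} = 3
G(12) = mex{3,2,1} = 0
G(13) = mex{0,3,2} = 1
G(14) = mex{1,0,3} = 2
G(15) = mex{2,1,0} = 3
G(16) = mex{3,2,1} = 0
G(17) = mex{0,3,2} = 1
G(18) = mex{1,0,3} = 2
G(19) = mex{2,1,0} = 3
G(20) = mex{3,2,1} = 0
G(21) = mex{0,3,2} = 1
G(22) = mex{1,0,3} = 2
G(23) = mex{2,1,0} = 3
G(24) = mex{3,2,1} = 0
G(25) = mex{0,3,2} = 1
G(26) = mex{1,0,3} = 2
G(27) = mex{2,1,0} = 3
G(28) = mex{3,2,1} = 0
G(29) = mex{0,3,2} = 1
G(30) = mex{1,0,3} = 2
G(31) = mex{2,1,0} = 3
G(32) = mex{3,2,1} = 0
G(33) = mex{0,3,2} = 1
G(34) = mex{1,0,3} = 2

2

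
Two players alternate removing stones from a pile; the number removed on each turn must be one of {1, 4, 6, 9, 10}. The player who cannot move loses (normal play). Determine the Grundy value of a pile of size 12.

3

n :  0  1  2  3  4  5  6  7  8  9 10 11 12
G :  0  1  0  1  2  0  1  0  1  2  3  2  3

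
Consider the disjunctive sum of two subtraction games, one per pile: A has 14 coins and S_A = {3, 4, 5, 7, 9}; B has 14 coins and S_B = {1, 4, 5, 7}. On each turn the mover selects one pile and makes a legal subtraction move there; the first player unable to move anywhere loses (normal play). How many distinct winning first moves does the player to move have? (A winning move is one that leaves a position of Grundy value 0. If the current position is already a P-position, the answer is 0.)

Pile A, S = {3, 4, 5, 7, 9}:
G(0) = 0
G(1) = mex{} = 0
G(2) = mex{} = 0
G(3) = mex{0} = 1
G(4) = mex{0,0} = 1
G(5) = mex{0,0,0} = 1
G(6) = mex{1,0,0} = 2
G(7) = mex{1,1,0,0} = 2
G(8) = mex{1,1,1,0} = 2
G(9) = mex{2,1,1,0,0} = 3
G(10) = mex{2,2,1,1,0} = 3
G(11) = mex{2,2,2,1,0} = 3
G(12) = mex{3,2,2,1,1} = 0
G(13) = mex{3,3,2,2,1} = 0
G(14) = mex{3,3,3,2,1} = 0
G_A(14) = 0.
Pile B, S = {1, 4, 5, 7}:
G(0) = 0
G(1) = mex{0} = 1
G(2) = mex{1} = 0
G(3) = mex{0} = 1
G(4) = mex{1,0} = 2
G(5) = mex{2,1,0} = 3
G(6) = mex{3,0,1} = 2
G(7) = mex{2,1,0,0} = 3
G(8) = mex{3,2,1,1} = 0
G(9) = mex{0,3,2,0} = 1
G(10) = mex{1,2,3,1} = 0
G(11) = mex{0,3,2,2} = 1
G(12) = mex{1,0,3,3} = 2
G(13) = mex{2,1,0,2} = 3
G(14) = mex{3,0,1,3} = 2
G_B(14) = 2.
Combined Grundy value = 0 ⊕ 2 = 2.
A winning move leaves total XOR = 0, i.e. changes one component's Grundy value g to g ⊕ X where X is the current total.
Pile A: need g' = 0⊕2 = 2. Options: 14−3→G=3, 14−4→G=3, 14−5→G=3, 14−7→G=2, 14−9→G=1. Hits: 1.
Pile B: need g' = 2⊕2 = 0. Options: 14−1→G=3, 14−4→G=0, 14−5→G=1, 14−7→G=3. Hits: 1.

2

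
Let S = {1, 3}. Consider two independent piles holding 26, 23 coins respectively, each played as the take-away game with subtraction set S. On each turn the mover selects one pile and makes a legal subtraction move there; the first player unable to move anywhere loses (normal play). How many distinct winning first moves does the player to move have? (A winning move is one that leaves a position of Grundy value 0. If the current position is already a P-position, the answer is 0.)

All piles use S = {1, 3}:
n :  0  1  2  3  4  5  6  7  8  9 10 11 12 13 14 15 16 17 18 19 20 21 22 23 24 25 26
G :  0  1  0  1  0  1  0  1  0  1  0  1  0  1  0  1  0  1  0  1  0  1  0  1  0  1  0
Pile A: G(26) = 0.
Pile B: G(23) = 1.
Combined Grundy value = 0 ⊕ 1 = 1.
A winning move leaves total XOR = 0, i.e. changes one component's Grundy value g to g ⊕ X where X is the current total.
Pile A: need g' = 0⊕1 = 1. Options: 26−1→G=1, 26−3→G=1. Hits: 2.
Pile B: need g' = 1⊕1 = 0. Options: 23−1→G=0, 23−3→G=0. Hits: 2.

4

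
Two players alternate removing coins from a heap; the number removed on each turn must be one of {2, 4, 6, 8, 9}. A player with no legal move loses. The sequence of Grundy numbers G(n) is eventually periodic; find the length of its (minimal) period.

11

G(0) = 0
G(1) = mex{} = 0
G(2) = mex{0} = 1
G(3) = mex{0} = 1
G(4) = mex{1,0} = 2
G(5) = mex{1,0} = 2
G(6) = mex{2,1,0} = 3
G(7) = mex{2,1,0} = 3
G(8) = mex{3,2,1,0} = 4
G(9) = mex{3,2,1,0,0} = 4
G(10) = mex{4,3,2,1,0} = 5
G(11) = mex{4,3,2,1,1} = 0
G(12) = mex{5,4,3,2,1} = 0
G(13) = mex{0,4,3,2,2} = 1
G(14) = mex{0,5,4,3,2} = 1
G(15) = mex{1,0,4,3,3} = 2
G(16) = mex{1,0,5,4,3} = 2
G(17) = mex{2,1,0,4,4} = 3
G(18) = mex{2,1,0,5,4} = 3
G(19) = mex{3,2,1,0,5} = 4
G(20) = mex{3,2,1,0,0} = 4
G(21) = mex{4,3,2,1,0} = 5
G(22) = mex{4,3,2,1,1} = 0
G(23) = mex{5,4,3,2,1} = 0
G(n+11) = G(n) holds for n = 0,…,8 (a full window of length max(S) = 9), so the sequence is purely periodic with period 11.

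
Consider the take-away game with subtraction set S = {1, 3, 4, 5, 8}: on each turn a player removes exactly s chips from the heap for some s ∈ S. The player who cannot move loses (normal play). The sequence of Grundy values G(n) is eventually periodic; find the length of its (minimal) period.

9

n :  0  1  2  3  4  5  6  7  8  9 10 11 12 13 14 15 16 17 18 19
G :  0  1  0  1  2  3  2  3  4  0  1  0  1  2  3  2  3  4  0  1
G(n+9) = G(n) holds for n = 0,…,7 (a full window of length max(S) = 8), so the sequence is purely periodic with period 9.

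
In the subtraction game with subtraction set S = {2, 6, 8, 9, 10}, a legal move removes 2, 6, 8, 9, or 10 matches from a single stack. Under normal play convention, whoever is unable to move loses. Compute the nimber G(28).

n :  0  1  2  3  4  5  6  7  8  9 10 11 12 13 14 15 16 17 18 19 20 21 22 23 24 25 26 27 28
G :  0  0  1  1  0  0  1  1  2  2  3  3  2  2  3  3  0  0  1  1  0  0  1  1  2  2  3  3  2

2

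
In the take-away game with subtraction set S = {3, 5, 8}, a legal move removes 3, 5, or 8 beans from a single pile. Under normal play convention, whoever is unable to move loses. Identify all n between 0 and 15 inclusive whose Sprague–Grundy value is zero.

G(0) = 0
G(1) = mex{} = 0
G(2) = mex{} = 0
G(3) = mex{0} = 1
G(4) = mex{0} = 1
G(5) = mex{0,0} = 1
G(6) = mex{1,0} = 2
G(7) = mex{1,0} = 2
G(8) = mex{1,1,0} = 2
G(9) = mex{2,1,0} = 3
G(10) = mex{2,1,0} = 3
G(11) = mex{2,2,1} = 0
G(12) = mex{3,2,1} = 0
G(13) = mex{3,2,1} = 0
G(14) = mex{0,3,2} = 1
G(15) = mex{0,3,2} = 1
P-positions are exactly the n with G(n) = 0.

0, 1, 2, 11, 12, 13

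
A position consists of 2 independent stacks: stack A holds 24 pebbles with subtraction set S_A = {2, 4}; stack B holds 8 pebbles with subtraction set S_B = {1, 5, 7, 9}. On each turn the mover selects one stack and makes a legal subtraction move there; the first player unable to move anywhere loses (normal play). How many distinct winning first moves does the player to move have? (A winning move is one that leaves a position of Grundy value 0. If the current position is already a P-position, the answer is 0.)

0

Stack A, S = {2, 4}:
G(0) = 0
G(1) = mex{} = 0
G(2) = mex{0} = 1
G(3) = mex{0} = 1
G(4) = mex{1,0} = 2
G(5) = mex{1,0} = 2
G(6) = mex{2,1} = 0
G(7) = mex{2,1} = 0
G(8) = mex{0,2} = 1
G(9) = mex{0,2} = 1
G(10) = mex{1,0} = 2
G(11) = mex{1,0} = 2
G(12) = mex{2,1} = 0
G(13) = mex{2,1} = 0
G(14) = mex{0,2} = 1
G(15) = mex{0,2} = 1
G(16) = mex{1,0} = 2
G(17) = mex{1,0} = 2
G(18) = mex{2,1} = 0
G(19) = mex{2,1} = 0
G(20) = mex{0,2} = 1
G(21) = mex{0,2} = 1
G(22) = mex{1,0} = 2
G(23) = mex{1,0} = 2
G(24) = mex{2,1} = 0
G_A(24) = 0.
Stack B, S = {1, 5, 7, 9}:
G(0) = 0
G(1) = mex{0} = 1
G(2) = mex{1} = 0
G(3) = mex{0} = 1
G(4) = mex{1} = 0
G(5) = mex{0,0} = 1
G(6) = mex{1,1} = 0
G(7) = mex{0,0,0} = 1
G(8) = mex{1,1,1} = 0
G_B(8) = 0.
Combined Grundy value = 0 ⊕ 0 = 0.
A winning move leaves total XOR = 0, i.e. changes one component's Grundy value g to g ⊕ X where X is the current total.
Stack A: target g' = 0⊕0 = 0, but every legal move changes the Grundy value (mex property), so 0 moves.
Stack B: target g' = 0⊕0 = 0, but every legal move changes the Grundy value (mex property), so 0 moves.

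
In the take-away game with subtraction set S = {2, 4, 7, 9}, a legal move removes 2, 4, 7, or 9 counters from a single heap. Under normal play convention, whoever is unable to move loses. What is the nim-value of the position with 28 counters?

G(0) = 0
G(1) = mex{} = 0
G(2) = mex{0} = 1
G(3) = mex{0} = 1
G(4) = mex{1,0} = 2
G(5) = mex{1,0} = 2
G(6) = mex{2,1} = 0
G(7) = mex{2,1,0} = 3
G(8) = mex{0,2,0} = 1
G(9) = mex{3,2,1,0} = 4
G(10) = mex{1,0,1,0} = 2
G(11) = mex{4,3,2,1} = 0
G(12) = mex{2,1,2,1} = 0
G(13) = mex{0,4,0,2} = 1
G(14) = mex{0,2,3,2} = 1
G(15) = mex{1,0,1,0} = 2
G(16) = mex{1,0,4,3} = 2
G(17) = mex{2,1,2,1} = 0
G(18) = mex{2,1,0,4} = 3
G(19) = mex{0,2,0,2} = 1
G(20) = mex{3,2,1,0} = 4
G(21) = mex{1,0,1,0} = 2
G(22) = mex{4,3,2,1} = 0
G(23) = mex{2,1,2,1} = 0
G(24) = mex{0,4,0,2} = 1
G(25) = mex{0,2,3,2} = 1
G(26) = mex{1,0,1,0} = 2
G(27) = mex{1,0,4,3} = 2
G(28) = mex{2,1,2,1} = 0

0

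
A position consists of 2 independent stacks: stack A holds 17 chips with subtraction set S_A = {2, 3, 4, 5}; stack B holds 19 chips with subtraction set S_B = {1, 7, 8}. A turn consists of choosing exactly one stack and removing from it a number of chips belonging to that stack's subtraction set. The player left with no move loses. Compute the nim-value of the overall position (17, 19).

Stack A, S = {2, 3, 4, 5}:
n :  0  1  2  3  4  5  6  7  8  9 10 11 12 13 14 15 16 17
G :  0  0  1  1  2  2  3  0  0  1  1  2  2  3  0  0  1  1
G_A(17) = 1.
Stack B, S = {1, 7, 8}:
G(0) = 0
G(1) = mex{0} = 1
G(2) = mex{1} = 0
G(3) = mex{0} = 1
G(4) = mex{1} = 0
G(5) = mex{0} = 1
G(6) = mex{1} = 0
G(7) = mex{0,0} = 1
G(8) = mex{1,1,0} = 2
G(9) = mex{2,0,1} = 3
G(10) = mex{3,1,0} = 2
G(11) = mex{2,0,1} = 3
G(12) = mex{3,1,0} = 2
G(13) = mex{2,0,1} = 3
G(14) = mex{3,1,0} = 2
G(15) = mex{2,2,1} = 0
G(16) = mex{0,3,2} = 1
G(17) = mex{1,2,3} = 0
G(18) = mex{0,3,2} = 1
G(19) = mex{1,2,3} = 0
G_B(19) = 0.
Combined Grundy value = 1 ⊕ 0 = 1.

1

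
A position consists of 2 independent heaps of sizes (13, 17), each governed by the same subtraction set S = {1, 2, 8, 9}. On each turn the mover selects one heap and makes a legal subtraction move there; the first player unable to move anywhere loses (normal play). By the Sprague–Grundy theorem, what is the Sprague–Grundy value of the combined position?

1

All heaps use S = {1, 2, 8, 9}:
G(0) = 0
G(1) = mex{0} = 1
G(2) = mex{1,0} = 2
G(3) = mex{2,1} = 0
G(4) = mex{0,2} = 1
G(5) = mex{1,0} = 2
G(6) = mex{2,1} = 0
G(7) = mex{0,2} = 1
G(8) = mex{1,0,0} = 2
G(9) = mex{2,1,1,0} = 3
G(10) = mex{3,2,2,1} = 0
G(11) = mex{0,3,0,2} = 1
G(12) = mex{1,0,1,0} = 2
G(13) = mex{2,1,2,1} = 0
G(14) = mex{0,2,0,2} = 1
G(15) = mex{1,0,1,0} = 2
G(16) = mex{2,1,2,1} = 0
G(17) = mex{0,2,3,2} = 1
Heap A: G(13) = 0.
Heap B: G(17) = 1.
Combined Grundy value = 0 ⊕ 1 = 1.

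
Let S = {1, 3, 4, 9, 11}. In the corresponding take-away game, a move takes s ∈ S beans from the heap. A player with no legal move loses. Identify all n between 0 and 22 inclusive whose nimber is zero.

0, 2, 7, 12, 14, 19

G(0) = 0
G(1) = mex{0} = 1
G(2) = mex{1} = 0
G(3) = mex{0,0} = 1
G(4) = mex{1,1,0} = 2
G(5) = mex{2,0,1} = 3
G(6) = mex{3,1,0} = 2
G(7) = mex{2,2,1} = 0
G(8) = mex{0,3,2} = 1
G(9) = mex{1,2,3,0} = 4
G(10) = mex{4,0,2,1} = 3
G(11) = mex{3,1,0,0,0} = 2
G(12) = mex{2,4,1,1,1} = 0
G(13) = mex{0,3,4,2,0} = 1
G(14) = mex{1,2,3,3,1} = 0
G(15) = mex{0,0,2,2,2} = 1
G(16) = mex{1,1,0,0,3} = 2
G(17) = mex{2,0,1,1,2} = 3
G(18) = mex{3,1,0,4,0} = 2
G(19) = mex{2,2,1,3,1} = 0
G(20) = mex{0,3,2,2,4} = 1
G(21) = mex{1,2,3,0,3} = 4
G(22) = mex{4,0,2,1,2} = 3
P-positions are exactly the n with G(n) = 0.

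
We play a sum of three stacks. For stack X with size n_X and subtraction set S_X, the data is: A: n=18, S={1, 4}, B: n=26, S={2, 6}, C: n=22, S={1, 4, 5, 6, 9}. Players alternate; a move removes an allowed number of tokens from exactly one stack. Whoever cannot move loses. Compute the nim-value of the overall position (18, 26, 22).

0

Stack A, S = {1, 4}:
G(0) = 0
G(1) = mex{0} = 1
G(2) = mex{1} = 0
G(3) = mex{0} = 1
G(4) = mex{1,0} = 2
G(5) = mex{2,1} = 0
G(6) = mex{0,0} = 1
G(7) = mex{1,1} = 0
G(8) = mex{0,2} = 1
G(9) = mex{1,0} = 2
G(10) = mex{2,1} = 0
G(11) = mex{0,0} = 1
G(12) = mex{1,1} = 0
G(13) = mex{0,2} = 1
G(14) = mex{1,0} = 2
G(15) = mex{2,1} = 0
G(16) = mex{0,0} = 1
G(17) = mex{1,1} = 0
G(18) = mex{0,2} = 1
G_A(18) = 1.
Stack B, S = {2, 6}:
G(0) = 0
G(1) = mex{} = 0
G(2) = mex{0} = 1
G(3) = mex{0} = 1
G(4) = mex{1} = 0
G(5) = mex{1} = 0
G(6) = mex{0,0} = 1
G(7) = mex{0,0} = 1
G(8) = mex{1,1} = 0
G(9) = mex{1,1} = 0
G(10) = mex{0,0} = 1
G(11) = mex{0,0} = 1
G(12) = mex{1,1} = 0
G(13) = mex{1,1} = 0
G(14) = mex{0,0} = 1
G(15) = mex{0,0} = 1
G(16) = mex{1,1} = 0
G(17) = mex{1,1} = 0
G(18) = mex{0,0} = 1
G(19) = mex{0,0} = 1
G(20) = mex{1,1} = 0
G(21) = mex{1,1} = 0
G(22) = mex{0,0} = 1
G(23) = mex{0,0} = 1
G(24) = mex{1,1} = 0
G(25) = mex{1,1} = 0
G(26) = mex{0,0} = 1
G_B(26) = 1.
Stack C, S = {1, 4, 5, 6, 9}:
n :  0  1  2  3  4  5  6  7  8  9 10 11 12 13 14 15 16 17 18 19 20 21 22
G :  0  1  0  1  2  3  2  3  4  5  0  1  0  1  2  3  2  3  4  5  0  1  0
G_C(22) = 0.
Combined Grundy value = 1 ⊕ 1 ⊕ 0 = 0.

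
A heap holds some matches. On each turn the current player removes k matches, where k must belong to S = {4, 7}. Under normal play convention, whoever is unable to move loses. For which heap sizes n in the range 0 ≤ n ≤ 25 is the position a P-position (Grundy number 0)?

n :  0  1  2  3  4  5  6  7  8  9 10 11 12 13 14 15 16 17 18 19 20 21 22 23 24 25
G :  0  0  0  0  1  1  1  1  2  2  2  0  0  0  0  1  1  1  1  2  2  2  0  0  0  0
P-positions are exactly the n with G(n) = 0.

0, 1, 2, 3, 11, 12, 13, 14, 22, 23, 24, 25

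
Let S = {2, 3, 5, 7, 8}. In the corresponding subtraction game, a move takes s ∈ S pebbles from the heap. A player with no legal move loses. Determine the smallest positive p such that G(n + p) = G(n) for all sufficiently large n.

G(0) = 0
G(1) = mex{} = 0
G(2) = mex{0} = 1
G(3) = mex{0,0} = 1
G(4) = mex{1,0} = 2
G(5) = mex{1,1,0} = 2
G(6) = mex{2,1,0} = 3
G(7) = mex{2,2,1,0} = 3
G(8) = mex{3,2,1,0,0} = 4
G(9) = mex{3,3,2,1,0} = 4
G(10) = mex{4,3,2,1,1} = 0
G(11) = mex{4,4,3,2,1} = 0
G(12) = mex{0,4,3,2,2} = 1
G(13) = mex{0,0,4,3,2} = 1
G(14) = mex{1,0,4,3,3} = 2
G(15) = mex{1,1,0,4,3} = 2
G(16) = mex{2,1,0,4,4} = 3
G(17) = mex{2,2,1,0,4} = 3
G(18) = mex{3,2,1,0,0} = 4
G(19) = mex{3,3,2,1,0} = 4
G(20) = mex{4,3,2,1,1} = 0
G(21) = mex{4,4,3,2,1} = 0
G(n+10) = G(n) holds for n = 0,…,7 (a full window of length max(S) = 8), so the sequence is purely periodic with period 10.

10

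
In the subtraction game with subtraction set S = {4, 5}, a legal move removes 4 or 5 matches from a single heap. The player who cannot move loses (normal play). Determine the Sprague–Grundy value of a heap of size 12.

n :  0  1  2  3  4  5  6  7  8  9 10 11 12
G :  0  0  0  0  1  1  1  1  2  0  0  0  0

0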